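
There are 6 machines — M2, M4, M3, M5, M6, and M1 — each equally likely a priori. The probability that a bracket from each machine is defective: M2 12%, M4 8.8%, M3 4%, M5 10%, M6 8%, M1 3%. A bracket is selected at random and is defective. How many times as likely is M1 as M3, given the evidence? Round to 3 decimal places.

0.750

Since the prior is uniform, the posterior is proportional to the likelihood:
  M2: 0.12
  M4: 0.088
  M3: 0.04
  M5: 0.1
  M6: 0.08
  M1: 0.03
Total = 0.458.
The ratio is 0.03 / 0.04 (the normalizer cancels) = 0.750.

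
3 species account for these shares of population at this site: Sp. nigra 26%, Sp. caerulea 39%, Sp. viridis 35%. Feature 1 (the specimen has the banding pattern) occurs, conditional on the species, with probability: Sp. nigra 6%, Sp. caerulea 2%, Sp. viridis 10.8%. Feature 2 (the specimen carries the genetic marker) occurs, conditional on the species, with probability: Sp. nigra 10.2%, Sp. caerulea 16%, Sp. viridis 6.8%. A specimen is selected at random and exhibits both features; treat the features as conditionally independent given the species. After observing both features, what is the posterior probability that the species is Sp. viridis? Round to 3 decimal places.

0.475

Prior × likelihood for each hypothesis:
  Sp. nigra: 0.26 × 0.06 × 0.102 = 0.0015912
  Sp. caerulea: 0.39 × 0.02 × 0.16 = 0.001248
  Sp. viridis: 0.35 × 0.108 × 0.068 = 0.0025704
Normalizing constant = 0.0054096.
P(Sp. viridis | evidence) = 0.0025704 / 0.0054096 ≈ 0.475.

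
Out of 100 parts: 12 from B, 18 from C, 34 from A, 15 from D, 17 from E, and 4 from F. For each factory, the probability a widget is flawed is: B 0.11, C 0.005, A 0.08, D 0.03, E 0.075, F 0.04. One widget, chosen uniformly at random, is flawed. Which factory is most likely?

Prior × likelihood for each hypothesis:
  B: 0.12 × 0.11 = 0.0132
  C: 0.18 × 0.005 = 0.0009
  A: 0.34 × 0.08 = 0.0272
  D: 0.15 × 0.03 = 0.0045
  E: 0.17 × 0.075 = 0.01275
  F: 0.04 × 0.04 = 0.0016
Sum = 0.06015.
Largest term belongs to A, so A is most probable.

A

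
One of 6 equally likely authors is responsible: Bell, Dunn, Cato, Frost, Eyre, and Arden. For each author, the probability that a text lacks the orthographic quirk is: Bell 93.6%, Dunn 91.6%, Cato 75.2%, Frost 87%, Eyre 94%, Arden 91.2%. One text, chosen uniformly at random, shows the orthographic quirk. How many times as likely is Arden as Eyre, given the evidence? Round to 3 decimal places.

Taking complements, P(quirk | each) = Bell 0.064, Dunn 0.084, Cato 0.248, Frost 0.13, Eyre 0.06, Arden 0.088.
With a uniform prior (1/6 each), posterior ∝ likelihood:
  Bell: 0.064
  Dunn: 0.084
  Cato: 0.248
  Frost: 0.13
  Eyre: 0.06
  Arden: 0.088
Sum = 0.674.
The ratio is 0.088 / 0.06 (the normalizer cancels) = 1.467.

1.467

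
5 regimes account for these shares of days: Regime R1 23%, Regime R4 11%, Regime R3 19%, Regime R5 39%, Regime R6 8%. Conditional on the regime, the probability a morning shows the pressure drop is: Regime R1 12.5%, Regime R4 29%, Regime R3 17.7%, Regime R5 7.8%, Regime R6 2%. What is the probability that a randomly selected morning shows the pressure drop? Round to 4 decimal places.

Unnormalized posteriors (prior × likelihood):
  Regime R1: 0.23 × 0.125 = 0.02875
  Regime R4: 0.11 × 0.29 = 0.0319
  Regime R3: 0.19 × 0.177 = 0.03363
  Regime R5: 0.39 × 0.078 = 0.03042
  Regime R6: 0.08 × 0.02 = 0.0016
P(drop) = 0.02875 + 0.0319 + 0.03363 + 0.03042 + 0.0016 = 0.1263 → 0.1263.

0.1263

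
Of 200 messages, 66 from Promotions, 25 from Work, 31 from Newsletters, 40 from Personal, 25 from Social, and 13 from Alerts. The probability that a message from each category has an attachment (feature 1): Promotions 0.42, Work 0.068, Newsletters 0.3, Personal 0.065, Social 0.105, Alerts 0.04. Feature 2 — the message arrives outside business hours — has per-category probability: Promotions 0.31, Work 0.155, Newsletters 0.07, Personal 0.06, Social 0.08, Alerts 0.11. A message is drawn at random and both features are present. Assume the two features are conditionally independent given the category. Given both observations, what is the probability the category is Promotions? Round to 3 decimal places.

Unnormalized posteriors (prior × likelihood):
  Promotions: 0.33 × 0.42 × 0.31 = 0.042966
  Work: 0.125 × 0.068 × 0.155 = 0.0013175
  Newsletters: 0.155 × 0.3 × 0.07 = 0.003255
  Personal: 0.2 × 0.065 × 0.06 = 0.00078
  Social: 0.125 × 0.105 × 0.08 = 0.00105
  Alerts: 0.065 × 0.04 × 0.11 = 0.000286
Sum = 0.0496545.
P(Promotions | evidence) = 0.042966 / 0.0496545 ≈ 0.865.

0.865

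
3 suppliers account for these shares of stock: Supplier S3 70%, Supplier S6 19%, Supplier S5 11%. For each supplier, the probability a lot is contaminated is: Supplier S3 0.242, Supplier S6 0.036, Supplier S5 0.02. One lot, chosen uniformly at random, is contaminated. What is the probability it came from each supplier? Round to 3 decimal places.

Unnormalized posteriors (prior × likelihood):
  Supplier S3: 0.7 × 0.242 = 0.1694
  Supplier S6: 0.19 × 0.036 = 0.00684
  Supplier S5: 0.11 × 0.02 = 0.0022
Normalizing constant = 0.17844.
P(Supplier S3 | contaminated) = 0.1694/0.17844 ≈ 0.949
P(Supplier S6 | contaminated) = 0.00684/0.17844 ≈ 0.038
P(Supplier S5 | contaminated) = 0.0022/0.17844 ≈ 0.012
(Check: 0.949+0.038+0.012 = 0.999.)

Supplier S3 0.949, Supplier S6 0.038, Supplier S5 0.012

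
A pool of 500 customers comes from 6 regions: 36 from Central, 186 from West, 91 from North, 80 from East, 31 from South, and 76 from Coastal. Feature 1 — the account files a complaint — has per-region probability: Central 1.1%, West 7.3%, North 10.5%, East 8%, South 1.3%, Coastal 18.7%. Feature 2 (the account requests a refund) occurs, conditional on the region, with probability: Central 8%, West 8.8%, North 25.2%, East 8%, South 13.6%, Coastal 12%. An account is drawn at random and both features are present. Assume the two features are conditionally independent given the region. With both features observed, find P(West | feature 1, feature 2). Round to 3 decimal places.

0.202

Compute prior × likelihood for every hypothesis:
  Central: 0.072 × 0.011 × 0.08 = 0.00006336
  West: 0.372 × 0.073 × 0.088 = 0.002389728
  North: 0.182 × 0.105 × 0.252 = 0.00481572
  East: 0.16 × 0.08 × 0.08 = 0.001024
  South: 0.062 × 0.013 × 0.136 = 0.000109616
  Coastal: 0.152 × 0.187 × 0.12 = 0.00341088
Sum = 0.011813304.
P(West | evidence) = 0.002389728 / 0.011813304 ≈ 0.202.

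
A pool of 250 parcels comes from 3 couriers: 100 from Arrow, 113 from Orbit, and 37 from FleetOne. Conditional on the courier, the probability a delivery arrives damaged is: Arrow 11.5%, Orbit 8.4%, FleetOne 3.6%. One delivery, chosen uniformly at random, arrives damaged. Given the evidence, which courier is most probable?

By Bayes' rule, posterior ∝ prior × likelihood:
  Arrow: 0.4 × 0.115 = 0.046
  Orbit: 0.452 × 0.084 = 0.037968
  FleetOne: 0.148 × 0.036 = 0.005328
Normalizing constant = 0.089296.
Largest term belongs to Arrow, so Arrow is most probable.

Arrow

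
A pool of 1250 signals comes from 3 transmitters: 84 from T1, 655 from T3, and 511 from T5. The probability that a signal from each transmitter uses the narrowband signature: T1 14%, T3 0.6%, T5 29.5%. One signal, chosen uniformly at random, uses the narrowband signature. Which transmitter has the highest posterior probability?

T5

Unnormalized posteriors (prior × likelihood):
  T1: 0.0672 × 0.14 = 0.009408
  T3: 0.524 × 0.006 = 0.003144
  T5: 0.4088 × 0.295 = 0.120596
Total = 0.133148.
Largest term belongs to T5, so T5 is most probable.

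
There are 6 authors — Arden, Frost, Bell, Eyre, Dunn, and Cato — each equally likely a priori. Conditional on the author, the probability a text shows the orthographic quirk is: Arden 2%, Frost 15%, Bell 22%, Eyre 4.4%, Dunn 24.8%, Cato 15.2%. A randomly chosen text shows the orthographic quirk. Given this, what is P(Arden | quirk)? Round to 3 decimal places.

0.024

Since the prior is uniform, the posterior is proportional to the likelihood:
  Arden: 0.02
  Frost: 0.15
  Bell: 0.22
  Eyre: 0.044
  Dunn: 0.248
  Cato: 0.152
Normalizing constant = 0.834.
P(Arden | evidence) = 0.02 / 0.834 ≈ 0.024.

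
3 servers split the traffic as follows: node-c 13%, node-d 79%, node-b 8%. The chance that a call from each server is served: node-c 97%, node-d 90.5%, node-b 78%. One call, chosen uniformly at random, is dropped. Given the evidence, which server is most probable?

node-d

Taking complements, P(dropped | each) = node-c 0.03, node-d 0.095, node-b 0.22.
Compute prior × likelihood for every hypothesis:
  node-c: 0.13 × 0.03 = 0.0039
  node-d: 0.79 × 0.095 = 0.07505
  node-b: 0.08 × 0.22 = 0.0176
Total = 0.09655.
Largest term belongs to node-d, so node-d is most probable.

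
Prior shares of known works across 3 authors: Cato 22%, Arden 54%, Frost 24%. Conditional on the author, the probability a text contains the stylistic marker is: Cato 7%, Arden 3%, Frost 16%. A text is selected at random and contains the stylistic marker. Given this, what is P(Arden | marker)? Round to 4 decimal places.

0.2314

Compute prior × likelihood for every hypothesis:
  Cato: 0.22 × 0.07 = 0.0154
  Arden: 0.54 × 0.03 = 0.0162
  Frost: 0.24 × 0.16 = 0.0384
Total = 0.07.
P(Arden | evidence) = 0.0162 / 0.07 ≈ 0.2314.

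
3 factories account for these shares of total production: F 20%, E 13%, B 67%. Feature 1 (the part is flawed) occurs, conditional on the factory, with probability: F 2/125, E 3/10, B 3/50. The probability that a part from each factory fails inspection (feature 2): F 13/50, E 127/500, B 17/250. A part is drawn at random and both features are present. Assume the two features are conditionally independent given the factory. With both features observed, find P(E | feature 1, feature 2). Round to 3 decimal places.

0.735

Unnormalized posteriors (prior × likelihood):
  F: 0.2 × 0.016 × 0.26 = 0.000832
  E: 0.13 × 0.3 × 0.254 = 0.009906
  B: 0.67 × 0.06 × 0.068 = 0.0027336
Normalizing constant = 0.0134716.
P(E | evidence) = 0.009906 / 0.0134716 ≈ 0.735.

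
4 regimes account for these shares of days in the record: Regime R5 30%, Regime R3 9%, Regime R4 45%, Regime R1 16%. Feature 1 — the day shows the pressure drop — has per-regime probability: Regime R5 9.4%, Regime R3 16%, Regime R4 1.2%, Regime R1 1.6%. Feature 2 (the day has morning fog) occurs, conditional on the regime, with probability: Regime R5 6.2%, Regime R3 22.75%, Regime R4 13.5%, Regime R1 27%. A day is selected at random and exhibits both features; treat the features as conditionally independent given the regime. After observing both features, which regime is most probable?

Compute prior × likelihood for every hypothesis:
  Regime R5: 0.3 × 0.094 × 0.062 = 0.0017484
  Regime R3: 0.09 × 0.16 × 0.2275 = 0.003276
  Regime R4: 0.45 × 0.012 × 0.135 = 0.000729
  Regime R1: 0.16 × 0.016 × 0.27 = 0.0006912
Total = 0.0064446.
Largest term belongs to Regime R3, so Regime R3 is most probable.

Regime R3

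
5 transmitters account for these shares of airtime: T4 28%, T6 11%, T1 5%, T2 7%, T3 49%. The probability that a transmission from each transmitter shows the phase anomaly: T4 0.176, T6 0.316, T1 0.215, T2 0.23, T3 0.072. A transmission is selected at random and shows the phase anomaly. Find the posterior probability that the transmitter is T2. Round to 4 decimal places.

0.1101

Compute prior × likelihood for every hypothesis:
  T4: 0.28 × 0.176 = 0.04928
  T6: 0.11 × 0.316 = 0.03476
  T1: 0.05 × 0.215 = 0.01075
  T2: 0.07 × 0.23 = 0.0161
  T3: 0.49 × 0.072 = 0.03528
Normalizing constant = 0.14617.
P(T2 | evidence) = 0.0161 / 0.14617 ≈ 0.1101.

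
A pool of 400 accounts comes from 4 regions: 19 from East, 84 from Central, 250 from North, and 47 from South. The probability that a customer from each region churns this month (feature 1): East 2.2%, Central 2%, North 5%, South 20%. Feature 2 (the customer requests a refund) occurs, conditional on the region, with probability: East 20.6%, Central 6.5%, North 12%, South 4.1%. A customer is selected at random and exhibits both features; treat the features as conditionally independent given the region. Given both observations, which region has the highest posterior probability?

North

Unnormalized posteriors (prior × likelihood):
  East: 0.0475 × 0.022 × 0.206 = 0.00021527
  Central: 0.21 × 0.02 × 0.065 = 0.000273
  North: 0.625 × 0.05 × 0.12 = 0.00375
  South: 0.1175 × 0.2 × 0.041 = 0.0009635
Normalizing constant = 0.00520177.
Largest term belongs to North, so North is most probable.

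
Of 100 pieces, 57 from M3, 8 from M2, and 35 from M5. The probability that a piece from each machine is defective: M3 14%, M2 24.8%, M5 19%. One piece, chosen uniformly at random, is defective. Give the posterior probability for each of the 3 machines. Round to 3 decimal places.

M3 0.480, M2 0.119, M5 0.400

Unnormalized posteriors (prior × likelihood):
  M3: 0.57 × 0.14 = 0.0798
  M2: 0.08 × 0.248 = 0.01984
  M5: 0.35 × 0.19 = 0.0665
Sum = 0.16614.
P(M3 | defective) = 0.0798/0.16614 ≈ 0.480
P(M2 | defective) = 0.01984/0.16614 ≈ 0.119
P(M5 | defective) = 0.0665/0.16614 ≈ 0.400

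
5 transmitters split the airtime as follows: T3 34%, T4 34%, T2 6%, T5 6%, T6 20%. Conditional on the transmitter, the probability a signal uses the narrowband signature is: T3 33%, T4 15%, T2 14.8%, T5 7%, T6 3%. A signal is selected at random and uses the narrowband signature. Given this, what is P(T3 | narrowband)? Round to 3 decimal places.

0.616

Compute prior × likelihood for every hypothesis:
  T3: 0.34 × 0.33 = 0.1122
  T4: 0.34 × 0.15 = 0.051
  T2: 0.06 × 0.148 = 0.00888
  T5: 0.06 × 0.07 = 0.0042
  T6: 0.2 × 0.03 = 0.006
Sum = 0.18228.
P(T3 | evidence) = 0.1122 / 0.18228 ≈ 0.616.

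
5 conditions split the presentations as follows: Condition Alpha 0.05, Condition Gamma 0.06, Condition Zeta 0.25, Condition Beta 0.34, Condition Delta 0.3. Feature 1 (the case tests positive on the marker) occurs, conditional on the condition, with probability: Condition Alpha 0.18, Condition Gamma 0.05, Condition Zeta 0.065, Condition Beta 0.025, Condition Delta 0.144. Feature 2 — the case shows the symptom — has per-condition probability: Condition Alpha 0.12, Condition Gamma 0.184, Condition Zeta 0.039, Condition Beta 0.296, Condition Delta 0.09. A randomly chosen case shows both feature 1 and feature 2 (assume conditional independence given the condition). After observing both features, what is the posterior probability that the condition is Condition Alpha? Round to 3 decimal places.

Compute prior × likelihood for every hypothesis:
  Condition Alpha: 0.05 × 0.18 × 0.12 = 0.00108
  Condition Gamma: 0.06 × 0.05 × 0.184 = 0.000552
  Condition Zeta: 0.25 × 0.065 × 0.039 = 0.00063375
  Condition Beta: 0.34 × 0.025 × 0.296 = 0.002516
  Condition Delta: 0.3 × 0.144 × 0.09 = 0.003888
Total = 0.00866975.
P(Condition Alpha | evidence) = 0.00108 / 0.00866975 ≈ 0.125.

0.125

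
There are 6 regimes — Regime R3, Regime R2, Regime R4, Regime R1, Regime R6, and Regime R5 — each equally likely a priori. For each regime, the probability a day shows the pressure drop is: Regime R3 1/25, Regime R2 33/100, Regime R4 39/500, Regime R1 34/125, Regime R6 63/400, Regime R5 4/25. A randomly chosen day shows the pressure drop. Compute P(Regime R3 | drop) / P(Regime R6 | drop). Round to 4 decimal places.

0.2540

With a uniform prior (1/6 each), posterior ∝ likelihood:
  Regime R3: 0.04
  Regime R2: 0.33
  Regime R4: 0.078
  Regime R1: 0.272
  Regime R6: 0.1575
  Regime R5: 0.16
Total = 1.0375.
The ratio is 0.04 / 0.1575 (the normalizer cancels) = 0.2540.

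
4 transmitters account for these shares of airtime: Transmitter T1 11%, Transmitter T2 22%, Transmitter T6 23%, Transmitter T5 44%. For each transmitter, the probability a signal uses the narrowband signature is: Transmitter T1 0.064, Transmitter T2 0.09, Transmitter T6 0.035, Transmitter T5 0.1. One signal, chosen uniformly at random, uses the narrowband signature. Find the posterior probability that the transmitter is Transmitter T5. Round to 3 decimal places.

Compute prior × likelihood for every hypothesis:
  Transmitter T1: 0.11 × 0.064 = 0.00704
  Transmitter T2: 0.22 × 0.09 = 0.0198
  Transmitter T6: 0.23 × 0.035 = 0.00805
  Transmitter T5: 0.44 × 0.1 = 0.044
Normalizing constant = 0.07889.
P(Transmitter T5 | evidence) = 0.044 / 0.07889 ≈ 0.558.

0.558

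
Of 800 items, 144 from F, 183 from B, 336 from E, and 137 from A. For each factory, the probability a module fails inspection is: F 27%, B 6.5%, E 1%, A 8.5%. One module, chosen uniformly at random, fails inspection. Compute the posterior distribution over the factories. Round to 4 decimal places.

Prior × likelihood for each hypothesis:
  F: 0.18 × 0.27 = 0.0486
  B: 0.22875 × 0.065 = 0.01486875
  E: 0.42 × 0.01 = 0.0042
  A: 0.17125 × 0.085 = 0.01455625
Sum = 0.082225.
P(F | nonconforming) = 0.0486/0.082225 ≈ 0.5911
P(B | nonconforming) = 0.01486875/0.082225 ≈ 0.1808
P(E | nonconforming) = 0.0042/0.082225 ≈ 0.0511
P(A | nonconforming) = 0.01455625/0.082225 ≈ 0.1770

F 0.5911, B 0.1808, E 0.0511, A 0.1770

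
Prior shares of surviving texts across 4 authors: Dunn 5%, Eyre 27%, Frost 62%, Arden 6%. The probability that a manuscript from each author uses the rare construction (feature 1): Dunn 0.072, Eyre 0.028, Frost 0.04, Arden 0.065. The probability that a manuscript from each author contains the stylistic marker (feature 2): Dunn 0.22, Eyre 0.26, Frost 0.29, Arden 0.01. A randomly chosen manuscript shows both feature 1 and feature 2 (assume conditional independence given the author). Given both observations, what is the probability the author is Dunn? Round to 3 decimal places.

By Bayes' rule, posterior ∝ prior × likelihood:
  Dunn: 0.05 × 0.072 × 0.22 = 0.000792
  Eyre: 0.27 × 0.028 × 0.26 = 0.0019656
  Frost: 0.62 × 0.04 × 0.29 = 0.007192
  Arden: 0.06 × 0.065 × 0.01 = 0.000039
Normalizing constant = 0.0099886.
P(Dunn | evidence) = 0.000792 / 0.0099886 ≈ 0.079.

0.079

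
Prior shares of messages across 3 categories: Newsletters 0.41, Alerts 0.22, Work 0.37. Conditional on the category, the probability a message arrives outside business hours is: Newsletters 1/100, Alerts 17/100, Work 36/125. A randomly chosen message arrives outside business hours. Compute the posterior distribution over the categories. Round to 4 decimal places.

Newsletters 0.0277, Alerts 0.2526, Work 0.7197

By Bayes' rule, posterior ∝ prior × likelihood:
  Newsletters: 0.41 × 0.01 = 0.0041
  Alerts: 0.22 × 0.17 = 0.0374
  Work: 0.37 × 0.288 = 0.10656
Total = 0.14806.
P(Newsletters | off-hours) = 0.0041/0.14806 ≈ 0.0277
P(Alerts | off-hours) = 0.0374/0.14806 ≈ 0.2526
P(Work | off-hours) = 0.10656/0.14806 ≈ 0.7197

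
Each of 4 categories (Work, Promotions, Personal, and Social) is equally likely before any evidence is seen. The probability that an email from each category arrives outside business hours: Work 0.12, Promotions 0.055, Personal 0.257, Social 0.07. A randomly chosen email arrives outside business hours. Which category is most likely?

Personal

With a uniform prior (1/4 each), posterior ∝ likelihood:
  Work: 0.12
  Promotions: 0.055
  Personal: 0.257
  Social: 0.07
Normalizing constant = 0.502.
Largest term belongs to Personal, so Personal is most probable.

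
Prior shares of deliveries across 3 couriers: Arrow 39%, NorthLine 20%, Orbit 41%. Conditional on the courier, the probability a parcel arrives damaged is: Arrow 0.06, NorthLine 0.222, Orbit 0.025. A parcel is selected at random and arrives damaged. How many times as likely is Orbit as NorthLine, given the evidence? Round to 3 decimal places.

By Bayes' rule, posterior ∝ prior × likelihood:
  Arrow: 0.39 × 0.06 = 0.0234
  NorthLine: 0.2 × 0.222 = 0.0444
  Orbit: 0.41 × 0.025 = 0.01025
Normalizing constant = 0.07805.
The ratio is 0.01025 / 0.0444 (the normalizer cancels) = 0.231.

0.231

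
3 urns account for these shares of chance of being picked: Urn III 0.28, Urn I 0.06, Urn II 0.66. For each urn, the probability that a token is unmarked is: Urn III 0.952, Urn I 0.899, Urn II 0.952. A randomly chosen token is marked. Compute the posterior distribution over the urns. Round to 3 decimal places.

Taking complements, P(marked | each) = Urn III 0.048, Urn I 0.101, Urn II 0.048.
Compute prior × likelihood for every hypothesis:
  Urn III: 0.28 × 0.048 = 0.01344
  Urn I: 0.06 × 0.101 = 0.00606
  Urn II: 0.66 × 0.048 = 0.03168
Normalizing constant = 0.05118.
P(Urn III | marked) = 0.01344/0.05118 ≈ 0.263
P(Urn I | marked) = 0.00606/0.05118 ≈ 0.118
P(Urn II | marked) = 0.03168/0.05118 ≈ 0.619
(Check: 0.263+0.118+0.619 = 1.000.)

Urn III 0.263, Urn I 0.118, Urn II 0.619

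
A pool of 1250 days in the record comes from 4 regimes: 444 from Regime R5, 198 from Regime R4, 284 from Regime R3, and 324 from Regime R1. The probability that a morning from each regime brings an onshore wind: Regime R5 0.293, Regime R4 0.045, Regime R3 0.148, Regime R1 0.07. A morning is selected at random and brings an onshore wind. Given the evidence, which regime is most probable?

Prior × likelihood for each hypothesis:
  Regime R5: 0.3552 × 0.293 = 0.1040736
  Regime R4: 0.1584 × 0.045 = 0.007128
  Regime R3: 0.2272 × 0.148 = 0.0336256
  Regime R1: 0.2592 × 0.07 = 0.018144
Normalizing constant = 0.1629712.
Largest term belongs to Regime R5, so Regime R5 is most probable.

Regime R5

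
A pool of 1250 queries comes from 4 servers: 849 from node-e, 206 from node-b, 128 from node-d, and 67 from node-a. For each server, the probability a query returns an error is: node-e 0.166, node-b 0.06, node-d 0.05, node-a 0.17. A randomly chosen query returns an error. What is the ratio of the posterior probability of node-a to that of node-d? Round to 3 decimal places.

By Bayes' rule, posterior ∝ prior × likelihood:
  node-e: 0.6792 × 0.166 = 0.1127472
  node-b: 0.1648 × 0.06 = 0.009888
  node-d: 0.1024 × 0.05 = 0.00512
  node-a: 0.0536 × 0.17 = 0.009112
Sum = 0.1368672.
The ratio is 0.009112 / 0.00512 (the normalizer cancels) = 1.780.

1.780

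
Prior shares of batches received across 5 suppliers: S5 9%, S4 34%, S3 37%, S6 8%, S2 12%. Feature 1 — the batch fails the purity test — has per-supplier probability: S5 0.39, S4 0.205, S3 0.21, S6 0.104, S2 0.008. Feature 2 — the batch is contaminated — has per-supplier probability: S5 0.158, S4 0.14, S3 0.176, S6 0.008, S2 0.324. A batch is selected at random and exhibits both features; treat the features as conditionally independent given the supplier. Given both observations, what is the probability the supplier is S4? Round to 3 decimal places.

By Bayes' rule, posterior ∝ prior × likelihood:
  S5: 0.09 × 0.39 × 0.158 = 0.0055458
  S4: 0.34 × 0.205 × 0.14 = 0.009758
  S3: 0.37 × 0.21 × 0.176 = 0.0136752
  S6: 0.08 × 0.104 × 0.008 = 0.00006656
  S2: 0.12 × 0.008 × 0.324 = 0.00031104
Total = 0.0293566.
P(S4 | evidence) = 0.009758 / 0.0293566 ≈ 0.332.

0.332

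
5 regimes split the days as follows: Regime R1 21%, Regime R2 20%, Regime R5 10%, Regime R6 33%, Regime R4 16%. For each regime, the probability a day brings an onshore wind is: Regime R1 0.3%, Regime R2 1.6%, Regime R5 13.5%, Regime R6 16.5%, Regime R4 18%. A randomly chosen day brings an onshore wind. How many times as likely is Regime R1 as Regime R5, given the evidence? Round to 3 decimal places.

Unnormalized posteriors (prior × likelihood):
  Regime R1: 0.21 × 0.003 = 0.00063
  Regime R2: 0.2 × 0.016 = 0.0032
  Regime R5: 0.1 × 0.135 = 0.0135
  Regime R6: 0.33 × 0.165 = 0.05445
  Regime R4: 0.16 × 0.18 = 0.0288
Normalizing constant = 0.10058.
The ratio is 0.00063 / 0.0135 (the normalizer cancels) = 0.047.

0.047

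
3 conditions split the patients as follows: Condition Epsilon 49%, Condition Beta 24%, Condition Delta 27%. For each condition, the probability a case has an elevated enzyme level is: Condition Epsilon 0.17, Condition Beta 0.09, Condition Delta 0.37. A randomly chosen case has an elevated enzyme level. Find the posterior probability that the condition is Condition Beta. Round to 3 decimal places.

0.105

Compute prior × likelihood for every hypothesis:
  Condition Epsilon: 0.49 × 0.17 = 0.0833
  Condition Beta: 0.24 × 0.09 = 0.0216
  Condition Delta: 0.27 × 0.37 = 0.0999
Sum = 0.2048.
P(Condition Beta | evidence) = 0.0216 / 0.2048 ≈ 0.105.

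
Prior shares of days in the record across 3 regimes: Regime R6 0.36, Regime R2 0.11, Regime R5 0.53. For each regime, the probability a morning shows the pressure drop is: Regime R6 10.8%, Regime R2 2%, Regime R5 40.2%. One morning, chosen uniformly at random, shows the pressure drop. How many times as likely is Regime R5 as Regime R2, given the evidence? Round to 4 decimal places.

Unnormalized posteriors (prior × likelihood):
  Regime R6: 0.36 × 0.108 = 0.03888
  Regime R2: 0.11 × 0.02 = 0.0022
  Regime R5: 0.53 × 0.402 = 0.21306
Sum = 0.25414.
The ratio is 0.21306 / 0.0022 (the normalizer cancels) = 96.8455.

96.8455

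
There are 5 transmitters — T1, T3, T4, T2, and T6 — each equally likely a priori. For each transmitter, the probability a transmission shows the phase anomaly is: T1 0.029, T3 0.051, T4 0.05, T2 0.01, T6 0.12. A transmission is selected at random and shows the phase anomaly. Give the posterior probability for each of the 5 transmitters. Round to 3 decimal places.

T1 0.112, T3 0.196, T4 0.192, T2 0.038, T6 0.462

With a uniform prior (1/5 each), posterior ∝ likelihood:
  T1: 0.029
  T3: 0.051
  T4: 0.05
  T2: 0.01
  T6: 0.12
Total = 0.26.
P(T1 | anomaly) = 0.029/0.26 ≈ 0.112
P(T3 | anomaly) = 0.051/0.26 ≈ 0.196
P(T4 | anomaly) = 0.05/0.26 ≈ 0.192
P(T2 | anomaly) = 0.01/0.26 ≈ 0.038
P(T6 | anomaly) = 0.12/0.26 ≈ 0.462
(Check: 0.112+0.196+0.192+0.038+0.462 = 1.000.)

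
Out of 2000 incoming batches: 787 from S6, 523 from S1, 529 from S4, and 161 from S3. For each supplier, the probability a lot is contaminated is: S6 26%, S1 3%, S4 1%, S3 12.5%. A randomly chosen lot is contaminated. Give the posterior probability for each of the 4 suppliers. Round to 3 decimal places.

Prior × likelihood for each hypothesis:
  S6: 0.3935 × 0.26 = 0.10231
  S1: 0.2615 × 0.03 = 0.007845
  S4: 0.2645 × 0.01 = 0.002645
  S3: 0.0805 × 0.125 = 0.0100625
Sum = 0.1228625.
P(S6 | contaminated) = 0.10231/0.1228625 ≈ 0.833
P(S1 | contaminated) = 0.007845/0.1228625 ≈ 0.064
P(S4 | contaminated) = 0.002645/0.1228625 ≈ 0.022
P(S3 | contaminated) = 0.0100625/0.1228625 ≈ 0.082
(Check: 0.833+0.064+0.022+0.082 = 1.001.)

S6 0.833, S1 0.064, S4 0.022, S3 0.082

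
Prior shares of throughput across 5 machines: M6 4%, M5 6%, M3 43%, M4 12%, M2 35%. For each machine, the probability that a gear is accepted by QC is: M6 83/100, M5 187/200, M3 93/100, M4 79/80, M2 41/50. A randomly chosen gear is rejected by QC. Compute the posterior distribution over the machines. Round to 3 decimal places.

M6 0.065, M5 0.037, M3 0.286, M4 0.014, M2 0.598

Taking complements, P(rejected | each) = M6 0.17, M5 0.065, M3 0.07, M4 0.0125, M2 0.18.
Prior × likelihood for each hypothesis:
  M6: 0.04 × 0.17 = 0.0068
  M5: 0.06 × 0.065 = 0.0039
  M3: 0.43 × 0.07 = 0.0301
  M4: 0.12 × 0.0125 = 0.0015
  M2: 0.35 × 0.18 = 0.063
Sum = 0.1053.
P(M6 | rejected) = 0.0068/0.1053 ≈ 0.065
P(M5 | rejected) = 0.0039/0.1053 ≈ 0.037
P(M3 | rejected) = 0.0301/0.1053 ≈ 0.286
P(M4 | rejected) = 0.0015/0.1053 ≈ 0.014
P(M2 | rejected) = 0.063/0.1053 ≈ 0.598
(Check: 0.065+0.037+0.286+0.014+0.598 = 1.000.)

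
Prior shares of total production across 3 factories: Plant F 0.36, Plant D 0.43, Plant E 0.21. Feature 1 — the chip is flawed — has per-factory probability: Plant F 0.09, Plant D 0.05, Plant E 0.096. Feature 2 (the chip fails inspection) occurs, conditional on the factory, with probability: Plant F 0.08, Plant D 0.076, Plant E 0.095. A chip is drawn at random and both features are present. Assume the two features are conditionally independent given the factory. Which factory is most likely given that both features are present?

Plant F

Compute prior × likelihood for every hypothesis:
  Plant F: 0.36 × 0.09 × 0.08 = 0.002592
  Plant D: 0.43 × 0.05 × 0.076 = 0.001634
  Plant E: 0.21 × 0.096 × 0.095 = 0.0019152
Sum = 0.0061412.
Largest term belongs to Plant F, so Plant F is most probable.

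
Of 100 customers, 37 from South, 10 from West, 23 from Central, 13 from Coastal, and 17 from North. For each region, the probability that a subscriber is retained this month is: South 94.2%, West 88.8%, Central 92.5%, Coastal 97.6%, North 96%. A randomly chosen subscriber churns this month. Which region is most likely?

South

Taking complements, P(churn | each) = South 0.058, West 0.112, Central 0.075, Coastal 0.024, North 0.04.
Prior × likelihood for each hypothesis:
  South: 0.37 × 0.058 = 0.02146
  West: 0.1 × 0.112 = 0.0112
  Central: 0.23 × 0.075 = 0.01725
  Coastal: 0.13 × 0.024 = 0.00312
  North: 0.17 × 0.04 = 0.0068
Total = 0.05983.
Largest term belongs to South, so South is most probable.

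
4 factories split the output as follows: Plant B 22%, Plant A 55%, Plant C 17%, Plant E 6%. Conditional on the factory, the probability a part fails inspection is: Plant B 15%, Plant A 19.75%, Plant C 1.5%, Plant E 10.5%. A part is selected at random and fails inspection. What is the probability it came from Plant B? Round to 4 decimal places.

Compute prior × likelihood for every hypothesis:
  Plant B: 0.22 × 0.15 = 0.033
  Plant A: 0.55 × 0.1975 = 0.108625
  Plant C: 0.17 × 0.015 = 0.00255
  Plant E: 0.06 × 0.105 = 0.0063
Normalizing constant = 0.150475.
P(Plant B | evidence) = 0.033 / 0.150475 ≈ 0.2193.

0.2193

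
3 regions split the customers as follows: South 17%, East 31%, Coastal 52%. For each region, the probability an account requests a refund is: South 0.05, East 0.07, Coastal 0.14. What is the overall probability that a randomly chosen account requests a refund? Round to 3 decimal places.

0.103

By Bayes' rule, posterior ∝ prior × likelihood:
  South: 0.17 × 0.05 = 0.0085
  East: 0.31 × 0.07 = 0.0217
  Coastal: 0.52 × 0.14 = 0.0728
P(refund) = 0.0085 + 0.0217 + 0.0728 = 0.103 → 0.103.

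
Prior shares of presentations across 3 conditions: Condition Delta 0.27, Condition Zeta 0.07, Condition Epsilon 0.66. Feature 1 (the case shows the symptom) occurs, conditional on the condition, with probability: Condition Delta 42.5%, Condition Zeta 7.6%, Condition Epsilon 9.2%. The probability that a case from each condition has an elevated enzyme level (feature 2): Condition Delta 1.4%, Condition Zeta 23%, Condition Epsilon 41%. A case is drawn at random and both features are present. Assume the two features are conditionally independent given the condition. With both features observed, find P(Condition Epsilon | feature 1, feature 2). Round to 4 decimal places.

Unnormalized posteriors (prior × likelihood):
  Condition Delta: 0.27 × 0.425 × 0.014 = 0.0016065
  Condition Zeta: 0.07 × 0.076 × 0.23 = 0.0012236
  Condition Epsilon: 0.66 × 0.092 × 0.41 = 0.0248952
Normalizing constant = 0.0277253.
P(Condition Epsilon | evidence) = 0.0248952 / 0.0277253 ≈ 0.8979.

0.8979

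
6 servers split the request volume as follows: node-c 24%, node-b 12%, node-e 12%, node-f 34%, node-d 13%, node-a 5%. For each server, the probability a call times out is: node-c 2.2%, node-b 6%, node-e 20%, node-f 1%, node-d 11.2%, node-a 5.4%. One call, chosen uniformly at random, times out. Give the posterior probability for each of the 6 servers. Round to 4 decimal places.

node-c 0.0924, node-b 0.1260, node-e 0.4200, node-f 0.0595, node-d 0.2548, node-a 0.0473

Prior × likelihood for each hypothesis:
  node-c: 0.24 × 0.022 = 0.00528
  node-b: 0.12 × 0.06 = 0.0072
  node-e: 0.12 × 0.2 = 0.024
  node-f: 0.34 × 0.01 = 0.0034
  node-d: 0.13 × 0.112 = 0.01456
  node-a: 0.05 × 0.054 = 0.0027
Normalizing constant = 0.05714.
P(node-c | timeout) = 0.00528/0.05714 ≈ 0.0924
P(node-b | timeout) = 0.0072/0.05714 ≈ 0.1260
P(node-e | timeout) = 0.024/0.05714 ≈ 0.4200
P(node-f | timeout) = 0.0034/0.05714 ≈ 0.0595
P(node-d | timeout) = 0.01456/0.05714 ≈ 0.2548
P(node-a | timeout) = 0.0027/0.05714 ≈ 0.0473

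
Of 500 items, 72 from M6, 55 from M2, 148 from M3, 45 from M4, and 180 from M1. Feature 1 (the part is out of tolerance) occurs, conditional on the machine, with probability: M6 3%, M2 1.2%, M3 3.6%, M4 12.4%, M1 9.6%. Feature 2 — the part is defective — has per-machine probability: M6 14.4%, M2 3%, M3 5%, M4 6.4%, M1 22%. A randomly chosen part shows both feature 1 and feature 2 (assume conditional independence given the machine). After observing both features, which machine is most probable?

Compute prior × likelihood for every hypothesis:
  M6: 0.144 × 0.03 × 0.144 = 0.00062208
  M2: 0.11 × 0.012 × 0.03 = 0.0000396
  M3: 0.296 × 0.036 × 0.05 = 0.0005328
  M4: 0.09 × 0.124 × 0.064 = 0.00071424
  M1: 0.36 × 0.096 × 0.22 = 0.0076032
Total = 0.00951192.
Largest term belongs to M1, so M1 is most probable.

M1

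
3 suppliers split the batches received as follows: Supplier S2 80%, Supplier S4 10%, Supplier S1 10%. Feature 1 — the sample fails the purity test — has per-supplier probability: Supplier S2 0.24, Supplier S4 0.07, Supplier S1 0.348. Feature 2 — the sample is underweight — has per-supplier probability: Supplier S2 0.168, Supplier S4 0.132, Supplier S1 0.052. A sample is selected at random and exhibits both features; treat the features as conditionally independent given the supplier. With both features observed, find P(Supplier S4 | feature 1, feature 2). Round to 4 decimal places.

Unnormalized posteriors (prior × likelihood):
  Supplier S2: 0.8 × 0.24 × 0.168 = 0.032256
  Supplier S4: 0.1 × 0.07 × 0.132 = 0.000924
  Supplier S1: 0.1 × 0.348 × 0.052 = 0.0018096
Normalizing constant = 0.0349896.
P(Supplier S4 | evidence) = 0.000924 / 0.0349896 ≈ 0.0264.

0.0264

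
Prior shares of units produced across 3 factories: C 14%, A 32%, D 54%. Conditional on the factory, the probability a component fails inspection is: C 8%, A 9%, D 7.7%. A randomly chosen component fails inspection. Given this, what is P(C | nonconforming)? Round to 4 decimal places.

0.1373

Prior × likelihood for each hypothesis:
  C: 0.14 × 0.08 = 0.0112
  A: 0.32 × 0.09 = 0.0288
  D: 0.54 × 0.077 = 0.04158
Total = 0.08158.
P(C | evidence) = 0.0112 / 0.08158 ≈ 0.1373.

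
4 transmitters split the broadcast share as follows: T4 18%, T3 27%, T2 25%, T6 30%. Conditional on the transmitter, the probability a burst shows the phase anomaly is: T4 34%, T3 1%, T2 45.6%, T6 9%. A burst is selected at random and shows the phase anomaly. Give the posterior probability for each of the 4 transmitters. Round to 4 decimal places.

Unnormalized posteriors (prior × likelihood):
  T4: 0.18 × 0.34 = 0.0612
  T3: 0.27 × 0.01 = 0.0027
  T2: 0.25 × 0.456 = 0.114
  T6: 0.3 × 0.09 = 0.027
Normalizing constant = 0.2049.
P(T4 | anomaly) = 0.0612/0.2049 ≈ 0.2987
P(T3 | anomaly) = 0.0027/0.2049 ≈ 0.0132
P(T2 | anomaly) = 0.114/0.2049 ≈ 0.5564
P(T6 | anomaly) = 0.027/0.2049 ≈ 0.1318
(Check: 0.2987+0.0132+0.5564+0.1318 = 1.0001.)

T4 0.2987, T3 0.0132, T2 0.5564, T6 0.1318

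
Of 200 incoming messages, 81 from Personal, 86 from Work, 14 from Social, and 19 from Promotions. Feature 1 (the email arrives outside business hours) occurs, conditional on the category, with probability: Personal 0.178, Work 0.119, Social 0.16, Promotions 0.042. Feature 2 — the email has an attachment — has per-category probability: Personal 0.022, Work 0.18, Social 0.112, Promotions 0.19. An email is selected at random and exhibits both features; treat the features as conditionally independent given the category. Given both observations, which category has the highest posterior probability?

Work

Unnormalized posteriors (prior × likelihood):
  Personal: 0.405 × 0.178 × 0.022 = 0.00158598
  Work: 0.43 × 0.119 × 0.18 = 0.0092106
  Social: 0.07 × 0.16 × 0.112 = 0.0012544
  Promotions: 0.095 × 0.042 × 0.19 = 0.0007581
Sum = 0.01280908.
Largest term belongs to Work, so Work is most probable.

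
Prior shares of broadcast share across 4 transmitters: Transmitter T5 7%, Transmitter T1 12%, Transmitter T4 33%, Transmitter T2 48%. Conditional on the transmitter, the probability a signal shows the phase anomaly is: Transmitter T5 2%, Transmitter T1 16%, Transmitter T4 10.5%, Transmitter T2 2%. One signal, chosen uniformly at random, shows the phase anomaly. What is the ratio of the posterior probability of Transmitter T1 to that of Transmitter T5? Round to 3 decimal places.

By Bayes' rule, posterior ∝ prior × likelihood:
  Transmitter T5: 0.07 × 0.02 = 0.0014
  Transmitter T1: 0.12 × 0.16 = 0.0192
  Transmitter T4: 0.33 × 0.105 = 0.03465
  Transmitter T2: 0.48 × 0.02 = 0.0096
Sum = 0.06485.
The ratio is 0.0192 / 0.0014 (the normalizer cancels) = 13.714.

13.714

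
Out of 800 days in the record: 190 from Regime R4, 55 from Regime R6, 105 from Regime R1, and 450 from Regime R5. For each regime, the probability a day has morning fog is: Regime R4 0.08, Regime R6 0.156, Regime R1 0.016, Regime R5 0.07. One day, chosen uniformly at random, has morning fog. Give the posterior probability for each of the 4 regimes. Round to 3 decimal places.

Regime R4 0.267, Regime R6 0.151, Regime R1 0.029, Regime R5 0.553

Compute prior × likelihood for every hypothesis:
  Regime R4: 0.2375 × 0.08 = 0.019
  Regime R6: 0.06875 × 0.156 = 0.010725
  Regime R1: 0.13125 × 0.016 = 0.0021
  Regime R5: 0.5625 × 0.07 = 0.039375
Normalizing constant = 0.0712.
P(Regime R4 | fog) = 0.019/0.0712 ≈ 0.267
P(Regime R6 | fog) = 0.010725/0.0712 ≈ 0.151
P(Regime R1 | fog) = 0.0021/0.0712 ≈ 0.029
P(Regime R5 | fog) = 0.039375/0.0712 ≈ 0.553
(Check: 0.267+0.151+0.029+0.553 = 1.000.)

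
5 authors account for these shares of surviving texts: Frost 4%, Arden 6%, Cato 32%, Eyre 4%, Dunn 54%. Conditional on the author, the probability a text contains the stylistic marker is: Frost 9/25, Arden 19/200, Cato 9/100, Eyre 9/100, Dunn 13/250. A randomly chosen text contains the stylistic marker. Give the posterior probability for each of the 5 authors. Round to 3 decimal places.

Frost 0.179, Arden 0.071, Cato 0.357, Eyre 0.045, Dunn 0.348

Compute prior × likelihood for every hypothesis:
  Frost: 0.04 × 0.36 = 0.0144
  Arden: 0.06 × 0.095 = 0.0057
  Cato: 0.32 × 0.09 = 0.0288
  Eyre: 0.04 × 0.09 = 0.0036
  Dunn: 0.54 × 0.052 = 0.02808
Total = 0.08058.
P(Frost | marker) = 0.0144/0.08058 ≈ 0.179
P(Arden | marker) = 0.0057/0.08058 ≈ 0.071
P(Cato | marker) = 0.0288/0.08058 ≈ 0.357
P(Eyre | marker) = 0.0036/0.08058 ≈ 0.045
P(Dunn | marker) = 0.02808/0.08058 ≈ 0.348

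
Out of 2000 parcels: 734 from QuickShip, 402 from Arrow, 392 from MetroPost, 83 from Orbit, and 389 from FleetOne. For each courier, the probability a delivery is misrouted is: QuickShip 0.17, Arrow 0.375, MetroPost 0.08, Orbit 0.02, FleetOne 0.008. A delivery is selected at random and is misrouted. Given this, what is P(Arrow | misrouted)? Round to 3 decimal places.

0.484

Compute prior × likelihood for every hypothesis:
  QuickShip: 0.367 × 0.17 = 0.06239
  Arrow: 0.201 × 0.375 = 0.075375
  MetroPost: 0.196 × 0.08 = 0.01568
  Orbit: 0.0415 × 0.02 = 0.00083
  FleetOne: 0.1945 × 0.008 = 0.001556
Normalizing constant = 0.155831.
P(Arrow | evidence) = 0.075375 / 0.155831 ≈ 0.484.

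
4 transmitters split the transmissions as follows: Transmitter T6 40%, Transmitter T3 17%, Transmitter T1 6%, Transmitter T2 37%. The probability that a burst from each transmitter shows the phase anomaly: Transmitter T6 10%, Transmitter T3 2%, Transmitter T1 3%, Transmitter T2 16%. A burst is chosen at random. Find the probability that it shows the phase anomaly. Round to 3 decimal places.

Prior × likelihood for each hypothesis:
  Transmitter T6: 0.4 × 0.1 = 0.04
  Transmitter T3: 0.17 × 0.02 = 0.0034
  Transmitter T1: 0.06 × 0.03 = 0.0018
  Transmitter T2: 0.37 × 0.16 = 0.0592
P(anomaly) = 0.04 + 0.0034 + 0.0018 + 0.0592 = 0.1044 → 0.104.

0.104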